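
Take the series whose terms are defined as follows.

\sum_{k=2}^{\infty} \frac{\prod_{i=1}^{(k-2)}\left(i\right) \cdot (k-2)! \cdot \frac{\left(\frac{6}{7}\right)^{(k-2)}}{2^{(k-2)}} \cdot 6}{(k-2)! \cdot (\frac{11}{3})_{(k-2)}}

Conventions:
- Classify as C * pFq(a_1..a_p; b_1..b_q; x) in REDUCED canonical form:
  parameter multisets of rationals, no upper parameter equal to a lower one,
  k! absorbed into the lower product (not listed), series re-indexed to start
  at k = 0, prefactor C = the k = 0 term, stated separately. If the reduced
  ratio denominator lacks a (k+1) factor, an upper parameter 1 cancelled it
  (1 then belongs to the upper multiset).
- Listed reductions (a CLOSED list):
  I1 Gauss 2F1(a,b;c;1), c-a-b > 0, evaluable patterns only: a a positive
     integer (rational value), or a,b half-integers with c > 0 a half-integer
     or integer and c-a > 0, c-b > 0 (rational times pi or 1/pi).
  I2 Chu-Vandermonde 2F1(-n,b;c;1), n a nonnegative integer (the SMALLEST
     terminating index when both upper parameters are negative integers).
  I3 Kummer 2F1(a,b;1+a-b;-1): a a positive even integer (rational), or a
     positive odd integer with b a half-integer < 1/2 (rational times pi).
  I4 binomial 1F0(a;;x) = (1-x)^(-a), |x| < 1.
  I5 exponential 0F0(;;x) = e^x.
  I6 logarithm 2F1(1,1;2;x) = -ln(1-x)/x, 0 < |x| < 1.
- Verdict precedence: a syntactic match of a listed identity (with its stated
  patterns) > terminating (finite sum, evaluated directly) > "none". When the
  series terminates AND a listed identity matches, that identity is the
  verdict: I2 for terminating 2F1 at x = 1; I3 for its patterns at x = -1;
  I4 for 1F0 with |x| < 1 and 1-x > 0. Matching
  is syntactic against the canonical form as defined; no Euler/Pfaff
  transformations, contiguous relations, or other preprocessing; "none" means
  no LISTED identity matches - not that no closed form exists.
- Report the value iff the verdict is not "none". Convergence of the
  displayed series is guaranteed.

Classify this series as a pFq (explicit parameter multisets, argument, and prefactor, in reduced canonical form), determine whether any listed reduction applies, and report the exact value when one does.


The series (x = \frac{3}{7}) is 2F1: upper {1, 1}, lower {\frac{11}{3}}, prefactor 6. Verdict: none - at argument \frac{3}{7} the multisets {1, 1} ; {\frac{11}{3}} match no listed identity.

The tell: with t_0 = 6, the running product (C = 6) telescopes to a rising factorial.
Step ratio: r(k) = \frac{3}{7} * (k+1) (k+1) / [(k+\frac{11}{3}) (k+1)] ; factor over Q: parameters, x = \frac{3}{7}, and C = 6.


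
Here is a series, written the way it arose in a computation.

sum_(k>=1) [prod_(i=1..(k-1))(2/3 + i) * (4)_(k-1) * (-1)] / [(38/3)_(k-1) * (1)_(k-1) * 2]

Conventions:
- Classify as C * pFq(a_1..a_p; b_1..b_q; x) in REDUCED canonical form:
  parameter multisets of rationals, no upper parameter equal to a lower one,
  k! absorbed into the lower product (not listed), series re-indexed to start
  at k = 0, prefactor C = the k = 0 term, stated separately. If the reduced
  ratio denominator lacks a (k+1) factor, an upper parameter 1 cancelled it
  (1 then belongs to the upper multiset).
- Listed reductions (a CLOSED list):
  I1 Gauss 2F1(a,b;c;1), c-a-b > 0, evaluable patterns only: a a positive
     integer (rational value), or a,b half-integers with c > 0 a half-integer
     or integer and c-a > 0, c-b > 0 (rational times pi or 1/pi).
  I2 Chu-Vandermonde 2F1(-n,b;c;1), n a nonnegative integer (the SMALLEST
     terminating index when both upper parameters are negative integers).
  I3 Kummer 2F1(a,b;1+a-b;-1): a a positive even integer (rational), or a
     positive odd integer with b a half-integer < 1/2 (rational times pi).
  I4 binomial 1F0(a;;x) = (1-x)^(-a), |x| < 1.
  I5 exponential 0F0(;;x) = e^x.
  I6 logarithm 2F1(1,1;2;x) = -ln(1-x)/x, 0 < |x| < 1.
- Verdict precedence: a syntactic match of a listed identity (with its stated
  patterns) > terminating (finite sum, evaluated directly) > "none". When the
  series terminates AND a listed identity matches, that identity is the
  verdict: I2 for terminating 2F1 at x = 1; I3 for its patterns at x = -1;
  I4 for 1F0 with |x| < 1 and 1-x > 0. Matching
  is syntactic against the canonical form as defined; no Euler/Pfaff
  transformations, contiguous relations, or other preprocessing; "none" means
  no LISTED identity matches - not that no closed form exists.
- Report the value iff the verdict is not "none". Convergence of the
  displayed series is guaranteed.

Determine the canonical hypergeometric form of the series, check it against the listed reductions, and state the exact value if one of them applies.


x = 1 here; the reduced form reads 2F1, upper {5/3, 4}, lower {38/3}, C = -1/2. Verdict: this is the Gauss summation I1 (x = 1: the Gamma ratio telescopes since c-a-b = 7 > 0 and a = 4 in Z>0). Hence: -754/729.

Key step: x = 1 and (1)_k (prefactor -1/2) is k! itself.
Step ratio: r(k) = 1 * (k+5/3) (k+4) / [(k+38/3) (k+1)] ; factor over Q: parameters, x = 1, and C = -1/2.


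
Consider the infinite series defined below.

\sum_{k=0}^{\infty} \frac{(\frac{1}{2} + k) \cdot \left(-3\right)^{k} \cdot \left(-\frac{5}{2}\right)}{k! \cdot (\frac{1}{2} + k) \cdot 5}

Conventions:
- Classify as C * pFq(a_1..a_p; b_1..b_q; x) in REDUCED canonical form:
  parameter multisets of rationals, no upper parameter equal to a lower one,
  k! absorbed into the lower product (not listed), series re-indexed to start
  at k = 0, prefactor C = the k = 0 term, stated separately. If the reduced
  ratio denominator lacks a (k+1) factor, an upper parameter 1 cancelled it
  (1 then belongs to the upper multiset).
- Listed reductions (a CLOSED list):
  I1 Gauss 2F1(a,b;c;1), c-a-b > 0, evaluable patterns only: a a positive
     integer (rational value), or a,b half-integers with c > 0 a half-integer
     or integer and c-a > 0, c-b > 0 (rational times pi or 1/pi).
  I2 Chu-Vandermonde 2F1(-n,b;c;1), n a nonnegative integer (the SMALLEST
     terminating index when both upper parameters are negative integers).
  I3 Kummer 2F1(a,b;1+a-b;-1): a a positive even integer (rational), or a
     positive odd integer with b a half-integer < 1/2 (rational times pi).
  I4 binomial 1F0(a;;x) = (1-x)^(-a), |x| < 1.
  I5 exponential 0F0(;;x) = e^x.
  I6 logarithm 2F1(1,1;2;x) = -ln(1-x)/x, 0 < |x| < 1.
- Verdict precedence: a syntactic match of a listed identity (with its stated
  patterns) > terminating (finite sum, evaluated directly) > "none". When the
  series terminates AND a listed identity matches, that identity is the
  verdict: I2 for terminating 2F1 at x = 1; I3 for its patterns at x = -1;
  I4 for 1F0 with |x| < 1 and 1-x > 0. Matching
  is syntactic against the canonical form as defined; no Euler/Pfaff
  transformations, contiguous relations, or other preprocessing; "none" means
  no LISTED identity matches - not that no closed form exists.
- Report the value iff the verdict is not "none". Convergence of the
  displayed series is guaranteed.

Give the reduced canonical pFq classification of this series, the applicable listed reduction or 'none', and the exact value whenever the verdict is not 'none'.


The series (x = -3) is 0F0: upper {-}, lower {-}, prefactor -\frac{1}{2}. Verdict (x = -3): exponential (I5) applies (the 0F0 exponential series at x = -3). Its exact value is \left(-\frac{1}{2}\right) \cdot e^{-3}.

Key observation: t_0 being -\frac{1}{2}, striking the common factor k + 1/2 reduces the term (C = -1/2, x = -3).
Ratio: r(k) = -3 * 1 / [(k+1)] - rational in k. x = -3; t_0 = -\frac{1}{2}; negate the roots.


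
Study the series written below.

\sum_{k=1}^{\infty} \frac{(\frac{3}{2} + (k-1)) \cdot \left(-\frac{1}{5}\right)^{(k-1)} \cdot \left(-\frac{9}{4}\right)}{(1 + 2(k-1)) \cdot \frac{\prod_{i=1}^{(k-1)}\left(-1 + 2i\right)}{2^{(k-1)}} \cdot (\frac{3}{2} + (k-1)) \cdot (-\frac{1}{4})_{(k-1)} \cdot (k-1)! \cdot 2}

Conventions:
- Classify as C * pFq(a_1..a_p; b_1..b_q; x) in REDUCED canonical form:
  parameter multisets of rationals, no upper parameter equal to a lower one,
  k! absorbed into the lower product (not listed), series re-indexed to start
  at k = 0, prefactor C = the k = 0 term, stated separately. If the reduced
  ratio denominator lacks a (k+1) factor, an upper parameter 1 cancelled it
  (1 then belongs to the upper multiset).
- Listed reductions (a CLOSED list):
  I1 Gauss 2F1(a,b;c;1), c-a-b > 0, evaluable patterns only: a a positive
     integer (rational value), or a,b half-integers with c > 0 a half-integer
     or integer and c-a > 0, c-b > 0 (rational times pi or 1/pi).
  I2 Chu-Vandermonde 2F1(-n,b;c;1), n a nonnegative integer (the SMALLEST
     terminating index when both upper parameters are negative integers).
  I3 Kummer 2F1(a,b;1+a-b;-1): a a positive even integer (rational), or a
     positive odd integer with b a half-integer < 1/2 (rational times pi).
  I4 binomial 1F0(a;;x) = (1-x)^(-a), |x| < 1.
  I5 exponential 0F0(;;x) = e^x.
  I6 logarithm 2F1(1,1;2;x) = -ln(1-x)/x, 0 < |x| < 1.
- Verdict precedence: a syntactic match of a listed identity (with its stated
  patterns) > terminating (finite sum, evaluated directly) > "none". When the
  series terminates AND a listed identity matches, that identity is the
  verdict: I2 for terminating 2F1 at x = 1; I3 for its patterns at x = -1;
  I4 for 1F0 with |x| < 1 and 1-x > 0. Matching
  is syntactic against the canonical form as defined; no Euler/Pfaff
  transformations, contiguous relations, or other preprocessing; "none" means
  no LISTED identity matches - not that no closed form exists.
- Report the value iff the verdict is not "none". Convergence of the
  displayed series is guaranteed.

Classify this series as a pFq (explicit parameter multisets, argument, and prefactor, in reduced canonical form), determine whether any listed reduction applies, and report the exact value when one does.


This is -\frac{9}{8} * 0F2(-; -\frac{1}{4}, \frac{3}{2}; -\frac{1}{5}) in reduced canonical form. Verdict: none. A 0F2 with upper {-} fits none of I1-I6 at x = -\frac{1}{5}; the sum runs forever.

Key step: from the first term -\frac{9}{8}: the lower (2k+1) factor (C = -9/8) shifts a half-integer Pochhammer.
Adjacent-term ratio: r(k) = -\frac{1}{5} * 1 / [(k-\frac{1}{4}) (k+\frac{3}{2}) (k+1)] - rational in k, leading ratio -\frac{1}{5}; with t_0 = -\frac{9}{8}, classification follows.


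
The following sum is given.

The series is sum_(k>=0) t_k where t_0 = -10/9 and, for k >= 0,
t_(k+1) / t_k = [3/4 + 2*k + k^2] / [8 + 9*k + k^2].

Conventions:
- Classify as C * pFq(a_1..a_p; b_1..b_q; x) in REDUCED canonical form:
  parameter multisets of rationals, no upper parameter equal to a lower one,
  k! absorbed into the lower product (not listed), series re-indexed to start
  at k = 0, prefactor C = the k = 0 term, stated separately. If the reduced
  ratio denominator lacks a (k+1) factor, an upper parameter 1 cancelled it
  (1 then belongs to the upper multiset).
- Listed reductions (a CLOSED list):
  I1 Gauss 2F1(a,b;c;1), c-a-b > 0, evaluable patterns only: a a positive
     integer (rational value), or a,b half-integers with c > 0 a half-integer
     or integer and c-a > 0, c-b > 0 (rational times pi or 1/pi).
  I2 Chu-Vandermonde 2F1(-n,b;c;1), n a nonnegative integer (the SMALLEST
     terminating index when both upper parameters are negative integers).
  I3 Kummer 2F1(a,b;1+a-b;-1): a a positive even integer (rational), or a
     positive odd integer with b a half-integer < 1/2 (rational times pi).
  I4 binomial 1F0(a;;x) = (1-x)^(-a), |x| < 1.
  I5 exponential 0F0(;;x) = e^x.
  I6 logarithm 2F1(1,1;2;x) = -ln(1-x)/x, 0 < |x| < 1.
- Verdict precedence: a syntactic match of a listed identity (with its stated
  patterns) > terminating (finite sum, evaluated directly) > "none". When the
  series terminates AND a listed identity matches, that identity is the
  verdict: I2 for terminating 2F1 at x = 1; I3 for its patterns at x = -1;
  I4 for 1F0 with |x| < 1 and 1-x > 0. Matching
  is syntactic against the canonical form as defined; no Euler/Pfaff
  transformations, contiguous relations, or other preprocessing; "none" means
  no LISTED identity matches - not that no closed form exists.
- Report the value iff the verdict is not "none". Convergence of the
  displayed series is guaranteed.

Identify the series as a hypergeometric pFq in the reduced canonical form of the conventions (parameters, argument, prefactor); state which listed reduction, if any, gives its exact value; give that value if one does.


First insight: t_0 being -10/9, factor the ratio over Q (C = -10/9): negated roots = parameters.
Ratio: r(k) = 1 * (k+1/2) (k+3/2) / [(k+8) (k+1)] - rational in k. x = 1; t_0 = -10/9; negate the roots.

With C = -10/9: the canonical form is 2F1(1/2, 3/2; 8; 1). Verdict (x = 1): the half-integer Gauss pattern (I1) applies (x = 1; upper {1/2, 3/2} half-integers, c = 8 in the evaluable pattern). Hence: (-10485760/2675673) / pi.


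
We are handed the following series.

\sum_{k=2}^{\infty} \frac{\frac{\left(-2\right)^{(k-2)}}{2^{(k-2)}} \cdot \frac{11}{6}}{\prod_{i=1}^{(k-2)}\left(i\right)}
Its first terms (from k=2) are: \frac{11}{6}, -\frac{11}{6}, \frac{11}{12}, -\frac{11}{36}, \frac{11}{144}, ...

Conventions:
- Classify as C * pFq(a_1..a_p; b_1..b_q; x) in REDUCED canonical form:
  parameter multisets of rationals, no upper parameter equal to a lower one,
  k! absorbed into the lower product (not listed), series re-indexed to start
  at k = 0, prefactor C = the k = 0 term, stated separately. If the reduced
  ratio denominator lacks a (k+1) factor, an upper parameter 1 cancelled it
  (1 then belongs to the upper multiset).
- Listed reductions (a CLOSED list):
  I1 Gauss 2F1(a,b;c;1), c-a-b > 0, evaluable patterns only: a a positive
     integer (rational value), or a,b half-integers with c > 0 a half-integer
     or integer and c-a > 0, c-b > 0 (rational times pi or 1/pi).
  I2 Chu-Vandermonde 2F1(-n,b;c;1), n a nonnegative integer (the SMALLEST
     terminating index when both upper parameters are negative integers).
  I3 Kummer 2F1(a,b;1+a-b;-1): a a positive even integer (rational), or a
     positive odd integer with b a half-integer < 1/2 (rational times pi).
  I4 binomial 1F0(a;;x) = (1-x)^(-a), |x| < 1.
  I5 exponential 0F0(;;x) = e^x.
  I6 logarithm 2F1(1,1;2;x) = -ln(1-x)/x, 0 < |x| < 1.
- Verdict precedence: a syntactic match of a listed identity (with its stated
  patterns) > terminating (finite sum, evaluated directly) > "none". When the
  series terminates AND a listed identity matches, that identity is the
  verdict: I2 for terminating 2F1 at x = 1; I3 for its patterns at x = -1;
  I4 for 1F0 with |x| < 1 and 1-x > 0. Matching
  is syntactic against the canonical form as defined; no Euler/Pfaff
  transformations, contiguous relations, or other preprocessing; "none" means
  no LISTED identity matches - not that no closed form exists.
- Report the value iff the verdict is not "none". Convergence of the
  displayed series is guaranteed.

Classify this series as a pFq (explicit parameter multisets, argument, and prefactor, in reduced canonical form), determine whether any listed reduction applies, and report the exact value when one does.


First insight: with t_0 = \frac{11}{6}, the two k-th powers (C = 11/6) combine into one argument.
Term ratio: r(k) = -1 * 1 / [(k+1)] - rational in k. x = -1; t_0 = \frac{11}{6}; negate the roots.

This is \frac{11}{6} * 0F0(-; -; -1) in reduced canonical form. Verdict: this is the exponential series (I5) (the 0F0 exponential series at x = -1). Hence: \frac{11}{6} \cdot e^{-1}.


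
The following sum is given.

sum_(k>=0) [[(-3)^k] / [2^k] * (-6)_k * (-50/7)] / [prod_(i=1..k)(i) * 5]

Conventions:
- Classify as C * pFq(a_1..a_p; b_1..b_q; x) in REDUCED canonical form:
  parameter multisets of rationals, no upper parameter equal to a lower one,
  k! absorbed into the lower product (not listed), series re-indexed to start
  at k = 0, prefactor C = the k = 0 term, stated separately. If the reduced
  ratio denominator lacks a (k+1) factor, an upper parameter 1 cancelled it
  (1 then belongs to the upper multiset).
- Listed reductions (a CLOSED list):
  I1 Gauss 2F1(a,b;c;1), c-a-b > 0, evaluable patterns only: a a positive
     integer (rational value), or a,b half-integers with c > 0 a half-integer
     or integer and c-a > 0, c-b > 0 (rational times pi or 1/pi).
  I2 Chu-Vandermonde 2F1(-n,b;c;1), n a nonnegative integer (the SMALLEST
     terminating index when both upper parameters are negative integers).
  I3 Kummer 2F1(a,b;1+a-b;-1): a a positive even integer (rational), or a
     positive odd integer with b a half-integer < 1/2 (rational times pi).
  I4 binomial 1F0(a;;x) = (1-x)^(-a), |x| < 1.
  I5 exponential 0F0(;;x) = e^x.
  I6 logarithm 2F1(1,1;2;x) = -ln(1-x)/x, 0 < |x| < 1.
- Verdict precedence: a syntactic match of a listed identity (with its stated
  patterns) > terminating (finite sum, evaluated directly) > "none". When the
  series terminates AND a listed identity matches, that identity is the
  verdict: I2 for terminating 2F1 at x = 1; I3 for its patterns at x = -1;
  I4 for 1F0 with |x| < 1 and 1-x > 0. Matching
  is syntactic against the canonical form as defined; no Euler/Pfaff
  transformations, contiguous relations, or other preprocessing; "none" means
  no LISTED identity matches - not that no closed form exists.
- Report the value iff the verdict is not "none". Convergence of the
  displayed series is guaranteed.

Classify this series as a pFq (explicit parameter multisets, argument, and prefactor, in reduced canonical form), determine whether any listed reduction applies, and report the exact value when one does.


With C = -10/7: the canonical form is 1F0(-6; -; -3/2). Verdict: terminating. (-6)_k vanishes past k = 6, leaving a 7-term sum, computed directly. Value: -78125/224.

Key step: with t_0 = -10/7, the constant factors (C = -10/7, x = -3/2) combine into one prefactor.
Adjacent-term ratio: r(k) = (-3/2) * (k-6) / [(k+1)] - rational; roots negated = parameters, x = (-3/2), C = -10/7.


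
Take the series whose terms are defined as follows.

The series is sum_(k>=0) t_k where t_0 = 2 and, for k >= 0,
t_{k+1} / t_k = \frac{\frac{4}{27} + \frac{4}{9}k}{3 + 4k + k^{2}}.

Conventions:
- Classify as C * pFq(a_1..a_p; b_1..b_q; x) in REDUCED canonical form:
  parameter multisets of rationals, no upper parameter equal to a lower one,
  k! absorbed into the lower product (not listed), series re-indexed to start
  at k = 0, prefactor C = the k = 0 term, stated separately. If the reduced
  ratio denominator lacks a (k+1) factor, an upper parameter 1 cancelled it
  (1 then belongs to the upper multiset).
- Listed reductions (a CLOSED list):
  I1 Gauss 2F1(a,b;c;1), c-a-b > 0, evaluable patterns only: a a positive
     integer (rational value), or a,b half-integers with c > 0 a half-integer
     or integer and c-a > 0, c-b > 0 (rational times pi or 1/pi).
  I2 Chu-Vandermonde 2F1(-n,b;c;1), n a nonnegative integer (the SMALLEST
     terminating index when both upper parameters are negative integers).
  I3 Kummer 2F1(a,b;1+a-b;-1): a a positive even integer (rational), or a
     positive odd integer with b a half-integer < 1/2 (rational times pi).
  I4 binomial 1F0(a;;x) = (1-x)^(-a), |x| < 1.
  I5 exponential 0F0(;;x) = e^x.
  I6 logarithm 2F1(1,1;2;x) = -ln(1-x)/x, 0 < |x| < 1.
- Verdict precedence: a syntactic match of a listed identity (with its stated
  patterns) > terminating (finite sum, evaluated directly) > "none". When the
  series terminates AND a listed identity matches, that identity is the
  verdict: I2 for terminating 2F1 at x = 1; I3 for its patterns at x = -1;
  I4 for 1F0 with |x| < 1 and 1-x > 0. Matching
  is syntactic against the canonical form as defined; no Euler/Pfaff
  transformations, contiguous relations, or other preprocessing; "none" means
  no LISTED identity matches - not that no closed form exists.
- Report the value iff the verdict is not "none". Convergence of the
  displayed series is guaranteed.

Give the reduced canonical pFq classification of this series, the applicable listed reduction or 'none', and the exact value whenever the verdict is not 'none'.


x = \frac{4}{9} here; the reduced form reads 1F1, upper {\frac{1}{3}}, lower {3}, C = 2. Verdict: no listed reduction: x = \frac{4}{9} and upper {\frac{1}{3}} fail every I1-I6 pattern.

The tell: t_0 being 2, the expanded ratio factors over Q; prefactor 2, roots give parameters.
Adjacent-term ratio: r(k) = \frac{4}{9} * (k+\frac{1}{3}) / [(k+3) (k+1)] - rational; roots negated = parameters, x = \frac{4}{9}, C = 2.


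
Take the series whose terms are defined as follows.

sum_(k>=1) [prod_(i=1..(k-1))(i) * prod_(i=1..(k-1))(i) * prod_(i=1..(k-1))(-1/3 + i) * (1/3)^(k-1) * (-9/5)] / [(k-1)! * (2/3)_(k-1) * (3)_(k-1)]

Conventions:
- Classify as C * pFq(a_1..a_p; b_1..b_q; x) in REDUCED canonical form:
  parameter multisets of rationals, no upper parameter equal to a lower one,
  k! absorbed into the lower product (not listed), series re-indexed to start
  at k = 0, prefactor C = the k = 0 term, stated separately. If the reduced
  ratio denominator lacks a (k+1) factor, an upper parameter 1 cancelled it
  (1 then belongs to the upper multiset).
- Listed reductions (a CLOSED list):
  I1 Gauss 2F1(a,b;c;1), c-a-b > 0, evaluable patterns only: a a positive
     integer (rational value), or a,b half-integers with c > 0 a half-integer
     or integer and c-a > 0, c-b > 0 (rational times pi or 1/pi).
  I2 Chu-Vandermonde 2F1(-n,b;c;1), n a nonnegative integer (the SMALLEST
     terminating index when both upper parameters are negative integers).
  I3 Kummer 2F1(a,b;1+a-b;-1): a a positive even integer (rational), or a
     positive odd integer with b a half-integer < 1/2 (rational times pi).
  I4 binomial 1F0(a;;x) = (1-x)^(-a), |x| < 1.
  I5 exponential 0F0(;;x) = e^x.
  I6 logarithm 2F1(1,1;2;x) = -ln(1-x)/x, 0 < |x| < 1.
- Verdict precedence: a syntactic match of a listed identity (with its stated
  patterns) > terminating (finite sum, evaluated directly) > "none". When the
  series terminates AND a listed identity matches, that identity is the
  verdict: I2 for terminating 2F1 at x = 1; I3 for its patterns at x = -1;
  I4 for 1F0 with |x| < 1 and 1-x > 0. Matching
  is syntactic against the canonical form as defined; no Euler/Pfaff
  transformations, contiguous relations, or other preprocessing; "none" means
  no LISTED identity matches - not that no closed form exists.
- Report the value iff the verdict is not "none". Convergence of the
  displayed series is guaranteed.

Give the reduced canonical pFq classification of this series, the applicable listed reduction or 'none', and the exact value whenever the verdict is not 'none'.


The series (x = 1/3) is 2F1: upper {1, 1}, lower {3}, prefactor -9/5. Verdict: none - at argument 1/3 the multisets {1, 1} ; {3} match no listed identity.

First insight: t_0 being -9/5, the parameter 2/3 appears in both the upper and lower lists and cancels.
Term ratio: r(k) = (1/3) * (k+1) (k+1) / [(k+3) (k+1)] - poly over poly, x = (1/3) from leading terms; C = -9/5 at k = 0.


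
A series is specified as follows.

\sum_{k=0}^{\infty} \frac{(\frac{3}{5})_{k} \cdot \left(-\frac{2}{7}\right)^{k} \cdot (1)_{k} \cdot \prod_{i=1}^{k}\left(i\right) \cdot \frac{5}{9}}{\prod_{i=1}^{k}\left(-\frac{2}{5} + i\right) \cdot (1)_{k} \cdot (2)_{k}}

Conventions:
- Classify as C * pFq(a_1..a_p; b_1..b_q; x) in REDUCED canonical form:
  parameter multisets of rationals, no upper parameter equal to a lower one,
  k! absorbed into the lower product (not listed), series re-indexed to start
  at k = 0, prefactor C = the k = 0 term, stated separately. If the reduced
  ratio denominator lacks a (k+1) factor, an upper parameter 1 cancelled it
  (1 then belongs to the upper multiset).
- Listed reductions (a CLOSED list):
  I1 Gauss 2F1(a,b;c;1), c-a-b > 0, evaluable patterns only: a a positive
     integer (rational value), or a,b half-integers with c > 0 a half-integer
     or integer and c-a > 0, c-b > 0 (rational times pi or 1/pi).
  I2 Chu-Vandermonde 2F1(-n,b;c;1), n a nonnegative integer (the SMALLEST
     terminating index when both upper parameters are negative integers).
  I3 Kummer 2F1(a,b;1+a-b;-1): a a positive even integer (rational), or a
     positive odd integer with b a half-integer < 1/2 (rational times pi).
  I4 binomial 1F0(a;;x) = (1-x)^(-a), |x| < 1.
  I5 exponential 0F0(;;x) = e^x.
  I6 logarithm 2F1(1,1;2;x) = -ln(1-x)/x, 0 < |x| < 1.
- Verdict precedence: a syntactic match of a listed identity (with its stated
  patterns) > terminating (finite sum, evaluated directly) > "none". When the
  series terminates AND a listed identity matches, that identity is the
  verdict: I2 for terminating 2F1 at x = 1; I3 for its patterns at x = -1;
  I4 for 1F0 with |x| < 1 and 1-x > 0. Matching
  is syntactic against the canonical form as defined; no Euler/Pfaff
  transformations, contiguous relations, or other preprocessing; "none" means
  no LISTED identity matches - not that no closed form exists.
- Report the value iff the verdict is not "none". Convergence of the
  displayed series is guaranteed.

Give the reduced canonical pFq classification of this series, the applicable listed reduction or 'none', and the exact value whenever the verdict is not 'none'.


Classification (C = \frac{5}{9}): 2F1 with upper {1, 1}, lower {2}, argument x = -\frac{2}{7}. Verdict: the logarithmic series (I6) applies (the logarithm: parameters (1,1;2), x = -\frac{2}{7}). Its exact value is \frac{35}{18} \cdot \ln\left(\frac{9}{7}\right).

The tell: with t_0 = \frac{5}{9}, (1)_k (C = 5/9, x = -2/7) is k! itself.
Adjacent-term ratio: r(k) = -\frac{2}{7} * (k+1) (k+1) / [(k+2) (k+1)] - poly over poly, x = -\frac{2}{7} from leading terms; C = \frac{5}{9} at k = 0.


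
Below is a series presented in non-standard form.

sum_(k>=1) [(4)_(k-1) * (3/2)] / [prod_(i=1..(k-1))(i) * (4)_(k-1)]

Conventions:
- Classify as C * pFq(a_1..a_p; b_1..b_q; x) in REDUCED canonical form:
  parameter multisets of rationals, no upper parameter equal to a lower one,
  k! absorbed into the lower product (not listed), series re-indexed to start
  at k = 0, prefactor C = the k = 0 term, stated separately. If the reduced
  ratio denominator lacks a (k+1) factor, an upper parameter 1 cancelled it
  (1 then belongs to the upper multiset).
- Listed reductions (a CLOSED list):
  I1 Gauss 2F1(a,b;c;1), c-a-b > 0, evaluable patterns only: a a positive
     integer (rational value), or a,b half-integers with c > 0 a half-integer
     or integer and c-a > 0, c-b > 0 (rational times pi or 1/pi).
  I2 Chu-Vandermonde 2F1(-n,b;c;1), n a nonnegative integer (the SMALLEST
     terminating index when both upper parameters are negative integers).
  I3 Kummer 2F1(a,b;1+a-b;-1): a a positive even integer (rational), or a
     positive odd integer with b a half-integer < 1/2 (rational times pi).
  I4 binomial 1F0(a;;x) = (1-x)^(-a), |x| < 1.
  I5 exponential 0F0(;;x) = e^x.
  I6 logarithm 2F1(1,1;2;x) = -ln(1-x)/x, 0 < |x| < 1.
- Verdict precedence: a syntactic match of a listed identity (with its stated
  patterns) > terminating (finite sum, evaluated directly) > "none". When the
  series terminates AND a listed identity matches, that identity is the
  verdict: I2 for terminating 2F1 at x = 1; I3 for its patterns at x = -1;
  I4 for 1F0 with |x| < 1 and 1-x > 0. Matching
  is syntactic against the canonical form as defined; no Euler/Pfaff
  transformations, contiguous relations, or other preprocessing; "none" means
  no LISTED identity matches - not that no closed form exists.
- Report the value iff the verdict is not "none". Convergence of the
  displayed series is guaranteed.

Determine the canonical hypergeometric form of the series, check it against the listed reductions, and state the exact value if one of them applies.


Key step: x = 1 and the product of the first k integers (C = 3/2, x = 1) is k!.
Adjacent-term ratio: r(k) = 1 * 1 / [(k+1)] - rational in k, leading ratio 1; with t_0 = 3/2, classification follows.

With C = 3/2: the canonical form is 0F0(-; -; 1). Verdict: the I5 exponential reduction fires (the 0F0 exponential series at x = 1). Sum: (3/2) * e^(1).


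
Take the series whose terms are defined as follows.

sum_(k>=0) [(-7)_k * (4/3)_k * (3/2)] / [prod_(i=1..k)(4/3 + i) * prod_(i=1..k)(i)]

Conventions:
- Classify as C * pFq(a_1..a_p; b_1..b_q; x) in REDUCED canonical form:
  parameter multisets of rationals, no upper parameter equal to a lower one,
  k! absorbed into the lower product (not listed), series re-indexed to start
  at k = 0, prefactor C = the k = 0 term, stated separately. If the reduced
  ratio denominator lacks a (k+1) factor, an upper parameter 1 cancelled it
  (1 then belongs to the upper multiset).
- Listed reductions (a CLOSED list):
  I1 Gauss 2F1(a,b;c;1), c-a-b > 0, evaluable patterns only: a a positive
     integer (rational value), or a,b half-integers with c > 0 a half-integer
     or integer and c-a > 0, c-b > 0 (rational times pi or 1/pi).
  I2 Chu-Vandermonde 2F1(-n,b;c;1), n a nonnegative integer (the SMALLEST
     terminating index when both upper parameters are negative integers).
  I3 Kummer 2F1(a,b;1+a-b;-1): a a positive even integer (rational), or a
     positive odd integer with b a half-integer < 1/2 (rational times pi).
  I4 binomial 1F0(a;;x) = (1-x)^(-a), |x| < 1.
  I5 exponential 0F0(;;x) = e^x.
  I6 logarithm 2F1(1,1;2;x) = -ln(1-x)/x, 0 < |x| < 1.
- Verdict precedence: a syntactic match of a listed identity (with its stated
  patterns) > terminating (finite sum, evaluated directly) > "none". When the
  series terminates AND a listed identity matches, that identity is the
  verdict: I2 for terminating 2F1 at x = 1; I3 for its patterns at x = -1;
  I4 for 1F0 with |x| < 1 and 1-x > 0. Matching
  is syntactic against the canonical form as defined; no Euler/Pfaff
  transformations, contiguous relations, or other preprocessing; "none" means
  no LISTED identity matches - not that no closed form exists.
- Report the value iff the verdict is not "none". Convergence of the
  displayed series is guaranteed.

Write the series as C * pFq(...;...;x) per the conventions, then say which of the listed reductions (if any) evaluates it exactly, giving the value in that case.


Structural cue: t_0 being 3/2, the product of the first k integers (C = 3/2) is k!.
Step ratio: r(k) = 1 * (k-7) (k+4/3) / [(k+7/3) (k+1)] - rational in k. x = 1; t_0 = 3/2; negate the roots.

Prefactor 3/2, argument 1: 2F1 with upper {-7, 4/3} over lower {7/3}. Verdict at x = 1: the Chu-Vandermonde identity I2 matches (terminating 2F1 at x = 1 with n = 7, b = 4/3, c = 7/3). Sum: 59049/543400.


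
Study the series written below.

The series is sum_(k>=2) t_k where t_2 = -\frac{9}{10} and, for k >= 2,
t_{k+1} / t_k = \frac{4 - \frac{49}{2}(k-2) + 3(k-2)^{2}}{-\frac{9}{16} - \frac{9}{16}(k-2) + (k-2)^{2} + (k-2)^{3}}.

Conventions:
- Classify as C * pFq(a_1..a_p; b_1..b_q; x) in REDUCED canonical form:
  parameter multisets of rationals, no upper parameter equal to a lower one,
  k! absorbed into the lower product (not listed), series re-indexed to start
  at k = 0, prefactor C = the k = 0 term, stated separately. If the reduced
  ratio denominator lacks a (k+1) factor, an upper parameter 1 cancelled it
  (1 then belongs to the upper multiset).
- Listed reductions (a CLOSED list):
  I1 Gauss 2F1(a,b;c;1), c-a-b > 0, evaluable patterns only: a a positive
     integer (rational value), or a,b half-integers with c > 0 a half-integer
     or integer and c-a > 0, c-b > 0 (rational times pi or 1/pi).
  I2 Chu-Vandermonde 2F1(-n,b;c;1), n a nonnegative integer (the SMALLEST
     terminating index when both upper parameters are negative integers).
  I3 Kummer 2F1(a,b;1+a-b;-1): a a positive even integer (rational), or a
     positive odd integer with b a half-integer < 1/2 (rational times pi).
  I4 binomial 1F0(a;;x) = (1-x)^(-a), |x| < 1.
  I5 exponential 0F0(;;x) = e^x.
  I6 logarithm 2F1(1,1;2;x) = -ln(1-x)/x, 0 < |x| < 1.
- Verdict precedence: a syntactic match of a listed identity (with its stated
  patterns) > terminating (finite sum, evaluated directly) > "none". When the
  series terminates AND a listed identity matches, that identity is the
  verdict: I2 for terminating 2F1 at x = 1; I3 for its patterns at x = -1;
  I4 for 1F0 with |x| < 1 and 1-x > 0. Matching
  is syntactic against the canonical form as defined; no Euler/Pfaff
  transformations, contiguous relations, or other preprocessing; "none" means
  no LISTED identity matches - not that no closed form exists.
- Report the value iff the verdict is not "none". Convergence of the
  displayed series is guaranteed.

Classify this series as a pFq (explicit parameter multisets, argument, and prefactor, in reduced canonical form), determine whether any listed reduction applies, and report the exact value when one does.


Canonical form: C = -\frac{9}{10} times 2F2 with upper {-8, -\frac{1}{6}}, lower {-\frac{3}{4}, \frac{3}{4}}, x = 3. Verdict: terminating at k = 8: the factor (-8)_k kills every later term; summing the 9 survivors is exact. Sum: -\frac{9180026549}{29305253250}.

The tell: from the first term -\frac{9}{10}: factor the ratio over Q (C = -9/10, x = 3): negated roots = parameters.
Step ratio: r(k) = 3 * (k-8) (k-\frac{1}{6}) / [(k-\frac{3}{4}) (k+\frac{3}{4}) (k+1)] - rational; roots negated = parameters, x = 3, C = -\frac{9}{10}.


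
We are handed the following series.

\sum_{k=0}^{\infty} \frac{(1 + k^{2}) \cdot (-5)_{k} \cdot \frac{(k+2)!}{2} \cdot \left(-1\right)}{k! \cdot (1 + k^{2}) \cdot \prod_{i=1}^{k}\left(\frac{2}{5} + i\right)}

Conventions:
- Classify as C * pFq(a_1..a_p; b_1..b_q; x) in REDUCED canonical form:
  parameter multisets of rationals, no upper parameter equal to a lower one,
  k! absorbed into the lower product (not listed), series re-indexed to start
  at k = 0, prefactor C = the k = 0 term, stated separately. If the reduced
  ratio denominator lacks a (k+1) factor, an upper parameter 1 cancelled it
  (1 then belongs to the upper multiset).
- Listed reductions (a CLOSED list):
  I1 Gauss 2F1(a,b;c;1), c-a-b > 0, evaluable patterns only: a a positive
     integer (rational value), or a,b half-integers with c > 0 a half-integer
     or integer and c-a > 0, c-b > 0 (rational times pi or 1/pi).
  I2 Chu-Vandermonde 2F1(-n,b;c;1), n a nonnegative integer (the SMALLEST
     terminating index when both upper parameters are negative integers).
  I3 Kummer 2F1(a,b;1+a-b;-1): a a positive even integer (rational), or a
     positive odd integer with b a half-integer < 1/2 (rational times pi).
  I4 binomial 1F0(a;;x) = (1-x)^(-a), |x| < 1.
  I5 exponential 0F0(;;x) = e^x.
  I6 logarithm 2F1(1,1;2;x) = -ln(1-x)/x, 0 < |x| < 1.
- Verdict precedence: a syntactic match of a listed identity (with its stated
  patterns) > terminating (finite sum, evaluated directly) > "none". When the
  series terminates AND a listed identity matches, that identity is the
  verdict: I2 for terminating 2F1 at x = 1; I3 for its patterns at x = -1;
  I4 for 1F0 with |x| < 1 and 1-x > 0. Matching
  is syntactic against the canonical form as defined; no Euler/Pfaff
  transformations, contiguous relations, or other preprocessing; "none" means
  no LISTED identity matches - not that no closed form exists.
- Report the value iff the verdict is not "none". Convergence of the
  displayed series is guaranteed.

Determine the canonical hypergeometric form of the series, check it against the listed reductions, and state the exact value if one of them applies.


This is -1 * 2F1(-5, 3; \frac{7}{5}; 1) in reduced canonical form. Verdict (x = 1): the Chu-Vandermonde identity I2 applies (terminating 2F1 at x = 1 with n = 5, b = 3, c = \frac{7}{5}). Its exact value is -\frac{8}{1683}.

First insight: t_0 = -1 here, and k^2 + 1 divides numerator and denominator alike; C = -1, x = 1 after cancelling.
Consecutive-term ratio: r(k) = 1 * (k-5) (k+3) / [(k+\frac{7}{5}) (k+1)] ; factor over Q: parameters, x = 1, and C = -1.


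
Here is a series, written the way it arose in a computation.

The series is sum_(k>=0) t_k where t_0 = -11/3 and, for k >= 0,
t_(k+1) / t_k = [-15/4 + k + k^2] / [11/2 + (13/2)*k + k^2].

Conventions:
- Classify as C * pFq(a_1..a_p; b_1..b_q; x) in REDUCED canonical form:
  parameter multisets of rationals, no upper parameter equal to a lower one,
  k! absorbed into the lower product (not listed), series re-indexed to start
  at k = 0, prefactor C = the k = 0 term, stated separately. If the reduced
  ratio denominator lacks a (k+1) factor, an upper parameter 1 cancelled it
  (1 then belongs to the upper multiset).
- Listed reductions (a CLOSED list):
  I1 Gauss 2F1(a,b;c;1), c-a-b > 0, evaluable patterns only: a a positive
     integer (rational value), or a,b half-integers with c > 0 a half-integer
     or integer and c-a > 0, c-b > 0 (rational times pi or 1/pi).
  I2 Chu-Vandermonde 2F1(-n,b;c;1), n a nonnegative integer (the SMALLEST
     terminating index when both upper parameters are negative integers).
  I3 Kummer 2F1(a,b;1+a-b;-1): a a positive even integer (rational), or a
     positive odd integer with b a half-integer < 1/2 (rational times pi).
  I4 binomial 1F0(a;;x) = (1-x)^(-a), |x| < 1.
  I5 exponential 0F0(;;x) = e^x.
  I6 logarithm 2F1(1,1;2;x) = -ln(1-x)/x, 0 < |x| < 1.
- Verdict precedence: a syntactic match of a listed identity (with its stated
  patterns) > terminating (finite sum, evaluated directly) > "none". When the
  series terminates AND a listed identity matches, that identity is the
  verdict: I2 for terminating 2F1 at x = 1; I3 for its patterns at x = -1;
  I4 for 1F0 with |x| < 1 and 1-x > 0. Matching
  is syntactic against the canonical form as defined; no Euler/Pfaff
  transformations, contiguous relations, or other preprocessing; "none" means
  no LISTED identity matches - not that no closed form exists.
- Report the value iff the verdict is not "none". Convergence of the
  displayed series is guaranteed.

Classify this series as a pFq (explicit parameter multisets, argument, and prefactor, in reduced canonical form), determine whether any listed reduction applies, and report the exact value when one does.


This is -11/3 * 2F1(-3/2, 5/2; 11/2; 1) in reduced canonical form. Verdict: this is Gauss (I1, half-integer pattern) (x = 1; upper {-3/2, 5/2} half-integers, c = 11/2 in the evaluable pattern). Hence: (-8085/16384) * pi.

Structural cue: x = 1 and the expanded ratio factors over Q; C = -11/3, roots give parameters.
Step ratio: r(k) = 1 * (k-3/2) (k+5/2) / [(k+11/2) (k+1)] ; factor over Q: parameters, x = 1, and C = -11/3.


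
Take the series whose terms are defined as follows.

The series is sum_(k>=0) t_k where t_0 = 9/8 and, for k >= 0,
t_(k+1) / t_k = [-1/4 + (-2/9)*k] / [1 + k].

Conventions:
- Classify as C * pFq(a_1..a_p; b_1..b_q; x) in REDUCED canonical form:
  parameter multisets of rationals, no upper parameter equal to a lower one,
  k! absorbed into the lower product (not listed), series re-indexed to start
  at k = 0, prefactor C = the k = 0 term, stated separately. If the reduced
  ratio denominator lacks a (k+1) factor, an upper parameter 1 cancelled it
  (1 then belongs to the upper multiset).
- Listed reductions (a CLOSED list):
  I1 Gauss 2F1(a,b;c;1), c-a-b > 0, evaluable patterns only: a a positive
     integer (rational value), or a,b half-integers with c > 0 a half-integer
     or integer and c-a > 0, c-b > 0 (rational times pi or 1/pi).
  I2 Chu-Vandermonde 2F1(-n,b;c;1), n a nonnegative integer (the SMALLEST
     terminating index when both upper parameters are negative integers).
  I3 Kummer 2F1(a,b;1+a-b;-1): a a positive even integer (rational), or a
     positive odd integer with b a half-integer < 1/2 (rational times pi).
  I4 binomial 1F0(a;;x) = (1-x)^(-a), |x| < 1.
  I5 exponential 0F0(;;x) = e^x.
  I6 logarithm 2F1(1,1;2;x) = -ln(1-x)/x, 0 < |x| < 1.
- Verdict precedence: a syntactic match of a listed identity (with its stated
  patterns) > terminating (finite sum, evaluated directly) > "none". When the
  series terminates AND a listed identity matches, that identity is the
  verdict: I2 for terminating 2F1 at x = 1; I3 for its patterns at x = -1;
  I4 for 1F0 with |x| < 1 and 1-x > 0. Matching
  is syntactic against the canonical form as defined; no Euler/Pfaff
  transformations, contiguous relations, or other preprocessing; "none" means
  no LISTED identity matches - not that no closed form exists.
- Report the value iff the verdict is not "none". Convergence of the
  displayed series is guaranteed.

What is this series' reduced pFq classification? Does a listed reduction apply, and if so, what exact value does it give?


Classification (C = 9/8): 1F0 with upper {9/8}, lower {-}, argument x = -2/9. Verdict: binomial (I4) applies (the 1F0 binomial series: exponent -9/8, x = -2/9). Hence: (9/8) * (11/9)^(-9/8).

Key observation: with t_0 = 9/8, roots of the ratio polynomials (C = 9/8) are the negated parameters.
Consecutive-term ratio: r(k) = (-2/9) * (k+9/8) / [(k+1)] ; factor over Q: parameters, x = (-2/9), and C = 9/8.
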